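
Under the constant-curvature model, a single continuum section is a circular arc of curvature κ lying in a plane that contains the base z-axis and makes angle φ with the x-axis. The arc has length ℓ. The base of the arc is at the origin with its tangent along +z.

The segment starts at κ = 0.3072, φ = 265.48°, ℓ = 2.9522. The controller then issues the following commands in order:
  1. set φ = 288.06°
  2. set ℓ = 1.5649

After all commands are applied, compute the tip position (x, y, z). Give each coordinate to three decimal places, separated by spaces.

initial: κ=0.3072, φ=265.48°, ℓ=2.9522
cmd 1: set φ=288.06° → (κ,φ,ℓ)=(0.3072,288.06°,2.9522) → tip=(0.3873,-1.1879,2.5638)
cmd 2: set ℓ=1.5649 → (κ,φ,ℓ)=(0.3072,288.06°,1.5649) → tip=(0.1144,-0.3508,1.5053)

0.114 -0.351 1.505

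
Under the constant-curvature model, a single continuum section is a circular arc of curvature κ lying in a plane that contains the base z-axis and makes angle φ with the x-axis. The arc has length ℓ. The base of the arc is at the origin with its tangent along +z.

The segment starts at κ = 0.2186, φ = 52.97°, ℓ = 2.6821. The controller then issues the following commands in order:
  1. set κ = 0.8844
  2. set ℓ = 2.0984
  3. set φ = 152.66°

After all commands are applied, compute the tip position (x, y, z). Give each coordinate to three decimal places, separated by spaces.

initial: κ=0.2186, φ=52.97°, ℓ=2.6821
cmd 1: set κ=0.8844 → (κ,φ,ℓ)=(0.8844,52.97°,2.6821) → tip=(1.1700,1.5510,0.7868)
cmd 2: set ℓ=2.0984 → (κ,φ,ℓ)=(0.8844,52.97°,2.0984) → tip=(0.8724,1.1565,1.0851)
cmd 3: set φ=152.66° → (κ,φ,ℓ)=(0.8844,152.66°,2.0984) → tip=(-1.2868,0.6653,1.0851)

-1.287 0.665 1.085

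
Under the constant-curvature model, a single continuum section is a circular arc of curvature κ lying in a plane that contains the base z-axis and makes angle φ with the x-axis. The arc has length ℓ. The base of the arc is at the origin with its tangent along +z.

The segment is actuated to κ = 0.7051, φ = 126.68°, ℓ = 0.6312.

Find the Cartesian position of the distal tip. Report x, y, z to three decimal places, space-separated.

θ = κ·ℓ = 0.7051 × 0.6312 = 0.44506 rad
ρ = (1 − cos θ)/κ = (1 − 0.90259)/0.7051 = 0.13816
z = sin θ / κ = 0.43051/0.7051 = 0.61057
x = ρ cos φ = 0.13816 × cos(126.68°) = -0.08253
y = ρ sin φ = 0.13816 × sin(126.68°) = 0.11080

-0.083 0.111 0.611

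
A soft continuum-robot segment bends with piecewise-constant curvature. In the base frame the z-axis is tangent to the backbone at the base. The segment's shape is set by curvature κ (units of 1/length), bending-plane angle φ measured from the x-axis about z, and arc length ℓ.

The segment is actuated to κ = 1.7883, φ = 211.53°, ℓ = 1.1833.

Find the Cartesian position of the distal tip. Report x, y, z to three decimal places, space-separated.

θ = κ·ℓ = 1.7883 × 1.1833 = 2.11610 rad
ρ = (1 − cos θ)/κ = (1 − -0.51867)/1.7883 = 0.84923
z = sin θ / κ = 0.85497/1.7883 = 0.47809
x = ρ cos φ = 0.84923 × cos(211.53°) = -0.72385
y = ρ sin φ = 0.84923 × sin(211.53°) = -0.44410

-0.724 -0.444 0.478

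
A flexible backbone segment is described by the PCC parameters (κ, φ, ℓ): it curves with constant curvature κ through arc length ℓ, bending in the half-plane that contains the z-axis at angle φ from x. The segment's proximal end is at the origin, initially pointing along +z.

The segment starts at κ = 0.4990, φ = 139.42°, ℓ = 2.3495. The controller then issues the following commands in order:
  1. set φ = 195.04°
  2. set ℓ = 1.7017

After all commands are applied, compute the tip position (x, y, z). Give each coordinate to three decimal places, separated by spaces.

-0.657 -0.176 1.504

initial: κ=0.4990, φ=139.42°, ℓ=2.3495
cmd 1: set φ=195.04° → (κ,φ,ℓ)=(0.4990,195.04°,2.3495) → tip=(-1.1846,-0.3183,1.8471)
cmd 2: set ℓ=1.7017 → (κ,φ,ℓ)=(0.4990,195.04°,1.7017) → tip=(-0.6568,-0.1765,1.5044)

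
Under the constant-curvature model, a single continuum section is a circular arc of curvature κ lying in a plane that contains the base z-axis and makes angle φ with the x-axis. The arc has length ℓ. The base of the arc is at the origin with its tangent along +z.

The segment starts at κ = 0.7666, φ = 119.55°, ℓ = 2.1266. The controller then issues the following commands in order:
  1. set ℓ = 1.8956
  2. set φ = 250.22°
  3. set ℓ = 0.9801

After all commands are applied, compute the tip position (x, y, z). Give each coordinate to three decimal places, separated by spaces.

-0.119 -0.330 0.890

initial: κ=0.7666, φ=119.55°, ℓ=2.1266
cmd 1: set ℓ=1.8956 → (κ,φ,ℓ)=(0.7666,119.55°,1.8956) → tip=(-0.5678,1.0016,1.2954)
cmd 2: set φ=250.22° → (κ,φ,ℓ)=(0.7666,250.22°,1.8956) → tip=(-0.3896,-1.0834,1.2954)
cmd 3: set ℓ=0.9801 → (κ,φ,ℓ)=(0.7666,250.22°,0.9801) → tip=(-0.1188,-0.3305,0.8905)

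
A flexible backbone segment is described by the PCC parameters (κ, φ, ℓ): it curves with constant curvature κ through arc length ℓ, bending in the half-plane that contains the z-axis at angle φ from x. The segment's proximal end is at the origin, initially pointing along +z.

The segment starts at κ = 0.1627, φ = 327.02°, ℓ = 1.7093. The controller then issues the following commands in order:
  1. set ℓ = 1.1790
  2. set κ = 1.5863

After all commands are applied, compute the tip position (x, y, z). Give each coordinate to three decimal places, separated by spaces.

0.685 -0.444 0.602

initial: κ=0.1627, φ=327.02°, ℓ=1.7093
cmd 1: set ℓ=1.1790 → (κ,φ,ℓ)=(0.1627,327.02°,1.1790) → tip=(0.0946,-0.0614,1.1718)
cmd 2: set κ=1.5863 → (κ,φ,ℓ)=(1.5863,327.02°,1.1790) → tip=(0.6848,-0.4444,0.6023)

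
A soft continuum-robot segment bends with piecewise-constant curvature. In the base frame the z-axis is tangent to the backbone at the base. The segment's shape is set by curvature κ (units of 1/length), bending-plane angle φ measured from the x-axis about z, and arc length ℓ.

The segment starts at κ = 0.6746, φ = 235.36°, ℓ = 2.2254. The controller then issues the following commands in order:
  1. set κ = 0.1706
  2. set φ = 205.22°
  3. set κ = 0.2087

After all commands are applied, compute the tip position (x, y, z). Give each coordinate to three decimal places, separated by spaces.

-0.459 -0.216 2.146

initial: κ=0.6746, φ=235.36°, ℓ=2.2254
cmd 1: set κ=0.1706 → (κ,φ,ℓ)=(0.1706,235.36°,2.2254) → tip=(-0.2373,-0.3434,2.1723)
cmd 2: set φ=205.22° → (κ,φ,ℓ)=(0.1706,205.22°,2.2254) → tip=(-0.3776,-0.1778,2.1723)
cmd 3: set κ=0.2087 → (κ,φ,ℓ)=(0.2087,205.22°,2.2254) → tip=(-0.4592,-0.2163,2.1463)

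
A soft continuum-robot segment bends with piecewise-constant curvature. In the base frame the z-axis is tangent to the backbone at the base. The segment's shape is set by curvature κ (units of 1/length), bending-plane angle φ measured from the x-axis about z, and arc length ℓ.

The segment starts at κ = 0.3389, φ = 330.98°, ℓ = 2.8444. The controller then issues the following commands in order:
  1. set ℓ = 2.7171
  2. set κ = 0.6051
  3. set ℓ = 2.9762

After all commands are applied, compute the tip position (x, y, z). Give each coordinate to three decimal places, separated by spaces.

initial: κ=0.3389, φ=330.98°, ℓ=2.8444
cmd 1: set ℓ=2.7171 → (κ,φ,ℓ)=(0.3389,330.98°,2.7171) → tip=(1.0188,-0.5652,2.3491)
cmd 2: set κ=0.6051 → (κ,φ,ℓ)=(0.6051,330.98°,2.7171) → tip=(1.5510,-0.8604,1.6482)
cmd 3: set ℓ=2.9762 → (κ,φ,ℓ)=(0.6051,330.98°,2.9762) → tip=(1.7747,-0.9846,1.6091)

1.775 -0.985 1.609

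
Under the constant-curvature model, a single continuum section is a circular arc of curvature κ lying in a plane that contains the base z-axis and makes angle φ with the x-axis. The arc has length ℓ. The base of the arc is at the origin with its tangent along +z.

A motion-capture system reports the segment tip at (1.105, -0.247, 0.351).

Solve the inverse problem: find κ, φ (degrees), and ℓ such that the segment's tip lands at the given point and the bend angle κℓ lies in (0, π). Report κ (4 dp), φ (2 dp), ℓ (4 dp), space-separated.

ρ = √(x²+y²) = √(1.105² + -0.247²) = 1.13227
φ = atan2(y, x) mod 360° = atan2(-0.247, 1.105) = 347.3998°
|p|² = ρ² + z² = 1.13227² + 0.351² = 1.40523
κ = 2ρ / |p|² = 2×1.13227 / 1.40523 = 1.61150
θ = 2·atan2(ρ, z) = 2·atan2(1.13227, 0.351) = 2.54039 rad
ℓ = θ/κ = 2.54039/1.61150 = 1.57641

1.6115 347.40 1.5764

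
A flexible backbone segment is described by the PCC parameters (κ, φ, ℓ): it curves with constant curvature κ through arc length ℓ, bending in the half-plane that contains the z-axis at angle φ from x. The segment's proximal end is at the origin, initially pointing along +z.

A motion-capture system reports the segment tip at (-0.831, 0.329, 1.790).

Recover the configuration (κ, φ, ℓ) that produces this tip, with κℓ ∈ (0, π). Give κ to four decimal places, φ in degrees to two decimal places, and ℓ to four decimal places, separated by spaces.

0.4466 158.40 2.0741

ρ = √(x²+y²) = √(-0.831² + 0.329²) = 0.89376
φ = atan2(y, x) mod 360° = atan2(0.329, -0.831) = 158.4010°
|p|² = ρ² + z² = 0.89376² + 1.790² = 4.00290
κ = 2ρ / |p|² = 2×0.89376 / 4.00290 = 0.44655
θ = 2·atan2(ρ, z) = 2·atan2(0.89376, 1.790) = 0.92618 rad
ℓ = θ/κ = 0.92618/0.44655 = 2.07407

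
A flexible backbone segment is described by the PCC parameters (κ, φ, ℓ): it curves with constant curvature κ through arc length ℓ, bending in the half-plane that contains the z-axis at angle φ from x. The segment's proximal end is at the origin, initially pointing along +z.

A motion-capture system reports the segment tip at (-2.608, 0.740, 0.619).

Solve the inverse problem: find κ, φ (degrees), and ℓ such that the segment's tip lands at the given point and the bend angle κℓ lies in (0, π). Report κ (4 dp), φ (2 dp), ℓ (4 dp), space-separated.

0.7012 164.16 3.8401

ρ = √(x²+y²) = √(-2.608² + 0.740²) = 2.71095
φ = atan2(y, x) mod 360° = atan2(0.740, -2.608) = 164.1591°
|p|² = ρ² + z² = 2.71095² + 0.619² = 7.73243
κ = 2ρ / |p|² = 2×2.71095 / 7.73243 = 0.70119
θ = 2·atan2(ρ, z) = 2·atan2(2.71095, 0.619) = 2.69262 rad
ℓ = θ/κ = 2.69262/0.70119 = 3.84007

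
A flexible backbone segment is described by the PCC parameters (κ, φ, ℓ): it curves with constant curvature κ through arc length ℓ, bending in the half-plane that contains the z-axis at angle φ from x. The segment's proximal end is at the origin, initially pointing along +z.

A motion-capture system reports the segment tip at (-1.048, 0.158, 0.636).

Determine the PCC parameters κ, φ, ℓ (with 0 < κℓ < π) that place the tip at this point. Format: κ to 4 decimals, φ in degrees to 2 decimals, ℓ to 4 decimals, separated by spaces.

ρ = √(x²+y²) = √(-1.048² + 0.158²) = 1.05984
φ = atan2(y, x) mod 360° = atan2(0.158, -1.048) = 171.4265°
|p|² = ρ² + z² = 1.05984² + 0.636² = 1.52776
κ = 2ρ / |p|² = 2×1.05984 / 1.52776 = 1.38744
θ = 2·atan2(ρ, z) = 2·atan2(1.05984, 0.636) = 2.06062 rad
ℓ = θ/κ = 2.06062/1.38744 = 1.48519

1.3874 171.43 1.4852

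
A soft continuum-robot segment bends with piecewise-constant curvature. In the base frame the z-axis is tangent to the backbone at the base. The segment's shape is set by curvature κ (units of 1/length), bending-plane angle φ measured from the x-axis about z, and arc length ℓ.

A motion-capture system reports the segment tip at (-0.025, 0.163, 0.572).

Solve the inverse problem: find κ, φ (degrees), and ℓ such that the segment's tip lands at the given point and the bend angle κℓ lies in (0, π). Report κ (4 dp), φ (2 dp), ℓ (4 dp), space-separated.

0.9307 98.72 0.6032

ρ = √(x²+y²) = √(-0.025² + 0.163²) = 0.16491
φ = atan2(y, x) mod 360° = atan2(0.163, -0.025) = 98.7197°
|p|² = ρ² + z² = 0.16491² + 0.572² = 0.35438
κ = 2ρ / |p|² = 2×0.16491 / 0.35438 = 0.93068
θ = 2·atan2(ρ, z) = 2·atan2(0.16491, 0.572) = 0.56137 rad
ℓ = θ/κ = 0.56137/0.93068 = 0.60319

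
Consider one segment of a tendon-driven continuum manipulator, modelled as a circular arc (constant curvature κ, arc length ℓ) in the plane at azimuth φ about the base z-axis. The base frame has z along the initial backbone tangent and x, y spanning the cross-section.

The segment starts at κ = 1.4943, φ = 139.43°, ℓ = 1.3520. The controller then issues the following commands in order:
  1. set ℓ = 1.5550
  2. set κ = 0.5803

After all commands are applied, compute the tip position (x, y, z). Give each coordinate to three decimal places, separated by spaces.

initial: κ=1.4943, φ=139.43°, ℓ=1.3520
cmd 1: set ℓ=1.5550 → (κ,φ,ℓ)=(1.4943,139.43°,1.5550) → tip=(-0.8559,0.7328,0.4884)
cmd 2: set κ=0.5803 → (κ,φ,ℓ)=(0.5803,139.43°,1.5550) → tip=(-0.4977,0.4262,1.3524)

-0.498 0.426 1.352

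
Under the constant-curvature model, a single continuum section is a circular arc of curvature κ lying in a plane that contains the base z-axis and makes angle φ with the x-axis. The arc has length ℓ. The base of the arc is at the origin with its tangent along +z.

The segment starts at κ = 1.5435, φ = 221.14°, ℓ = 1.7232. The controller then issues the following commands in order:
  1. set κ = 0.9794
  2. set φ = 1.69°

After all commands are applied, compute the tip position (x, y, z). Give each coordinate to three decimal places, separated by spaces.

1.140 0.034 1.014

initial: κ=1.5435, φ=221.14°, ℓ=1.7232
cmd 1: set κ=0.9794 → (κ,φ,ℓ)=(0.9794,221.14°,1.7232) → tip=(-0.8586,-0.7501,1.0141)
cmd 2: set φ=1.69° → (κ,φ,ℓ)=(0.9794,1.69°,1.7232) → tip=(1.1396,0.0336,1.0141)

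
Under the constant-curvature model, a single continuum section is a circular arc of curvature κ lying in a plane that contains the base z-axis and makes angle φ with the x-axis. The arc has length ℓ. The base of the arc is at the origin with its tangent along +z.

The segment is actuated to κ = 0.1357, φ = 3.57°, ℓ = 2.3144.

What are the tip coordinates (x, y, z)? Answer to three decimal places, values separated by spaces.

0.360 0.022 2.277

θ = κ·ℓ = 0.1357 × 2.3144 = 0.31406 rad
ρ = (1 − cos θ)/κ = (1 − 0.95109)/0.1357 = 0.36046
z = sin θ / κ = 0.30893/0.1357 = 2.27654
x = ρ cos φ = 0.36046 × cos(3.57°) = 0.35976
y = ρ sin φ = 0.36046 × sin(3.57°) = 0.02244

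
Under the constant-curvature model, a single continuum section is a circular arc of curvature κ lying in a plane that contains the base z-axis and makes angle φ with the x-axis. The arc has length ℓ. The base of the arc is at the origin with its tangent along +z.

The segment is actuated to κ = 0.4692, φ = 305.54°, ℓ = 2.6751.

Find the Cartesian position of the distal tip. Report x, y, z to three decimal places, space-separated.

θ = κ·ℓ = 0.4692 × 2.6751 = 1.25516 rad
ρ = (1 − cos θ)/κ = (1 − 0.31042)/0.4692 = 1.46968
z = sin θ / κ = 0.95060/0.4692 = 2.02600
x = ρ cos φ = 1.46968 × cos(305.54°) = 0.85428
y = ρ sin φ = 1.46968 × sin(305.54°) = -1.19590

0.854 -1.196 2.026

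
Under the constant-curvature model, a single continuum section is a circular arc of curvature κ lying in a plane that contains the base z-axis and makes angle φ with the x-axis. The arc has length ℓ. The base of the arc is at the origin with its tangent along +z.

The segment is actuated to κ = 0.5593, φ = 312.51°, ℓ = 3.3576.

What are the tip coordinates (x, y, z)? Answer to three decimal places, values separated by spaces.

1.573 -1.716 1.704

θ = κ·ℓ = 0.5593 × 3.3576 = 1.87791 rad
ρ = (1 − cos θ)/κ = (1 − -0.30230)/0.5593 = 2.32845
z = sin θ / κ = 0.95321/0.5593 = 1.70429
x = ρ cos φ = 2.32845 × cos(312.51°) = 1.57338
y = ρ sin φ = 2.32845 × sin(312.51°) = -1.71644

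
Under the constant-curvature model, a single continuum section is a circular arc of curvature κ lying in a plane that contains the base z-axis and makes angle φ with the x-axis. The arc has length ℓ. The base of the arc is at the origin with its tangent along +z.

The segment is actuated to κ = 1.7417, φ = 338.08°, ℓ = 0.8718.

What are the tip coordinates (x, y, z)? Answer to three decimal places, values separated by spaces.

θ = κ·ℓ = 1.7417 × 0.8718 = 1.51841 rad
ρ = (1 − cos θ)/κ = (1 − 0.05236)/1.7417 = 0.54409
z = sin θ / κ = 0.99863/1.7417 = 0.57336
x = ρ cos φ = 0.54409 × cos(338.08°) = 0.50476
y = ρ sin φ = 0.54409 × sin(338.08°) = -0.20312

0.505 -0.203 0.573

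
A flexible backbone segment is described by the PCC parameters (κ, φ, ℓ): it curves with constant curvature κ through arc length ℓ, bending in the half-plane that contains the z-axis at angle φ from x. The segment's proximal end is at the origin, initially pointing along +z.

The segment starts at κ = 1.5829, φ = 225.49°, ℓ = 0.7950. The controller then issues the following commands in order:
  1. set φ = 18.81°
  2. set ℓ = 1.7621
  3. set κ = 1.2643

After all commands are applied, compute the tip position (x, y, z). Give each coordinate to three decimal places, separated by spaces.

initial: κ=1.5829, φ=225.49°, ℓ=0.7950
cmd 1: set φ=18.81° → (κ,φ,ℓ)=(1.5829,18.81°,0.7950) → tip=(0.4142,0.1411,0.6012)
cmd 2: set ℓ=1.7621 → (κ,φ,ℓ)=(1.5829,18.81°,1.7621) → tip=(1.1593,0.3949,0.2180)
cmd 3: set κ=1.2643 → (κ,φ,ℓ)=(1.2643,18.81°,1.7621) → tip=(1.2060,0.4108,0.6263)

1.206 0.411 0.626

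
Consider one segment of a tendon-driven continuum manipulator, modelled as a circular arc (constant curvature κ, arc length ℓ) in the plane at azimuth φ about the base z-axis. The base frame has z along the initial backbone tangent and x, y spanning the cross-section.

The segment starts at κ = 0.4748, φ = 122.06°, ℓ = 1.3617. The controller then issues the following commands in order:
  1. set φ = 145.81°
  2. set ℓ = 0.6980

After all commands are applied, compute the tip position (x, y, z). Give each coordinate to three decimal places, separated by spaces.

initial: κ=0.4748, φ=122.06°, ℓ=1.3617
cmd 1: set φ=145.81° → (κ,φ,ℓ)=(0.4748,145.81°,1.3617) → tip=(-0.3516,0.2389,1.2688)
cmd 2: set ℓ=0.6980 → (κ,φ,ℓ)=(0.4748,145.81°,0.6980) → tip=(-0.0948,0.0644,0.6853)

-0.095 0.064 0.685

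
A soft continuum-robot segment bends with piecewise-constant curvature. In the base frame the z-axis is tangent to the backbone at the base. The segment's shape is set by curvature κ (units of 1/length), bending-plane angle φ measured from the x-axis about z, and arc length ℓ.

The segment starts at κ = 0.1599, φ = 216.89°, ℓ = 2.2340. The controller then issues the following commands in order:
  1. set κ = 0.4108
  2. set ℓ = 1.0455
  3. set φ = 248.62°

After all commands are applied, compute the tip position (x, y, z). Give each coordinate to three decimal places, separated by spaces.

-0.081 -0.206 1.014

initial: κ=0.1599, φ=216.89°, ℓ=2.2340
cmd 1: set κ=0.4108 → (κ,φ,ℓ)=(0.4108,216.89°,2.2340) → tip=(-0.7639,-0.5734,1.9334)
cmd 2: set ℓ=1.0455 → (κ,φ,ℓ)=(0.4108,216.89°,1.0455) → tip=(-0.1768,-0.1327,1.0137)
cmd 3: set φ=248.62° → (κ,φ,ℓ)=(0.4108,248.62°,1.0455) → tip=(-0.0806,-0.2059,1.0137)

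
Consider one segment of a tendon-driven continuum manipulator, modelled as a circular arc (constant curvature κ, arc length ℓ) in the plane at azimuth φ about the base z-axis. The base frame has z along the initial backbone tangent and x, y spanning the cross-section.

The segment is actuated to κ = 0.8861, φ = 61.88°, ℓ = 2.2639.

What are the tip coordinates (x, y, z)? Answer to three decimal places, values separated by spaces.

0.756 1.415 1.023

θ = κ·ℓ = 0.8861 × 2.2639 = 2.00604 rad
ρ = (1 − cos θ)/κ = (1 − -0.42163)/0.8861 = 1.60437
z = sin θ / κ = 0.90677/0.8861 = 1.02332
x = ρ cos φ = 1.60437 × cos(61.88°) = 0.75617
y = ρ sin φ = 1.60437 × sin(61.88°) = 1.41499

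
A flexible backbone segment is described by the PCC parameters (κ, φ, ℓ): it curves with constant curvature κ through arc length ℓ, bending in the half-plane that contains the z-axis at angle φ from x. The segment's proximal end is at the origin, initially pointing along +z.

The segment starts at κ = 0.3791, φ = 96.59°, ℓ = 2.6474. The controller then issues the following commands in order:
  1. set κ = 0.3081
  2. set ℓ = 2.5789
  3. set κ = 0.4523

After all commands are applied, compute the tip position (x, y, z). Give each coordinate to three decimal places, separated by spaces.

-0.154 1.332 2.033

initial: κ=0.3791, φ=96.59°, ℓ=2.6474
cmd 1: set κ=0.3081 → (κ,φ,ℓ)=(0.3081,96.59°,2.6474) → tip=(-0.1172,1.0144,2.3635)
cmd 2: set ℓ=2.5789 → (κ,φ,ℓ)=(0.3081,96.59°,2.5789) → tip=(-0.1115,0.9653,2.3160)
cmd 3: set κ=0.4523 → (κ,φ,ℓ)=(0.4523,96.59°,2.5789) → tip=(-0.1539,1.3322,2.0326)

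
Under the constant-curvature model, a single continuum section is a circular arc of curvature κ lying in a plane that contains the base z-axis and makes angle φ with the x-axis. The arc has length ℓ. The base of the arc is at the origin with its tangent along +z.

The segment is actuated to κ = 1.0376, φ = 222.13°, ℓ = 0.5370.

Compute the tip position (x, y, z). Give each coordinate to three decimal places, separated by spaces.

θ = κ·ℓ = 1.0376 × 0.5370 = 0.55719 rad
ρ = (1 − cos θ)/κ = (1 − 0.84874)/1.0376 = 0.14578
z = sin θ / κ = 0.52880/1.0376 = 0.50964
x = ρ cos φ = 0.14578 × cos(222.13°) = -0.10811
y = ρ sin φ = 0.14578 × sin(222.13°) = -0.09779

-0.108 -0.098 0.510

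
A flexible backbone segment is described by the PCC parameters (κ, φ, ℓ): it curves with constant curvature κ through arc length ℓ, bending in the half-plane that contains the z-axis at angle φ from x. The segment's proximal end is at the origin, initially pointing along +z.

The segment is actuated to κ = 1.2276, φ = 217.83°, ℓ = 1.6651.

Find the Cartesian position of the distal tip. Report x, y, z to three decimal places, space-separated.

-0.937 -0.727 0.725

θ = κ·ℓ = 1.2276 × 1.6651 = 2.04408 rad
ρ = (1 − cos θ)/κ = (1 − -0.45581)/1.2276 = 1.18590
z = sin θ / κ = 0.89008/1.2276 = 0.72506
x = ρ cos φ = 1.18590 × cos(217.83°) = -0.93666
y = ρ sin φ = 1.18590 × sin(217.83°) = -0.72734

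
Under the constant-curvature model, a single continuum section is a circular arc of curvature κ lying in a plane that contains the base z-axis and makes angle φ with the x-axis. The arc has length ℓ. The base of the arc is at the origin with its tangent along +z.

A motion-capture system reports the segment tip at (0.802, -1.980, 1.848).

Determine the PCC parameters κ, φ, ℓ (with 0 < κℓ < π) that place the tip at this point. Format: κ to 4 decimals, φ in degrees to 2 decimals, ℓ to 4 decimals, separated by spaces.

ρ = √(x²+y²) = √(0.802² + -1.980²) = 2.13626
φ = atan2(y, x) mod 360° = atan2(-1.980, 0.802) = 292.0504°
|p|² = ρ² + z² = 2.13626² + 1.848² = 7.97871
κ = 2ρ / |p|² = 2×2.13626 / 7.97871 = 0.53549
θ = 2·atan2(ρ, z) = 2·atan2(2.13626, 1.848) = 1.71524 rad
ℓ = θ/κ = 1.71524/0.53549 = 3.20313

0.5355 292.05 3.2031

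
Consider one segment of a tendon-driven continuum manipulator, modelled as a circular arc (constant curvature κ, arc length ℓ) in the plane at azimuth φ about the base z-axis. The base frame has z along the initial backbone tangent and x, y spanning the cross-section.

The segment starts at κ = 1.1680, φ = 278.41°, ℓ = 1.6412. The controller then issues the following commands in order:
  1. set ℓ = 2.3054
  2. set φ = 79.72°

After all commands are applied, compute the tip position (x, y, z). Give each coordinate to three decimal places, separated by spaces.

0.290 1.601 0.372

initial: κ=1.1680, φ=278.41°, ℓ=1.6412
cmd 1: set ℓ=2.3054 → (κ,φ,ℓ)=(1.1680,278.41°,2.3054) → tip=(0.2380,-1.6100,0.3715)
cmd 2: set φ=79.72° → (κ,φ,ℓ)=(1.1680,79.72°,2.3054) → tip=(0.2904,1.6014,0.3715)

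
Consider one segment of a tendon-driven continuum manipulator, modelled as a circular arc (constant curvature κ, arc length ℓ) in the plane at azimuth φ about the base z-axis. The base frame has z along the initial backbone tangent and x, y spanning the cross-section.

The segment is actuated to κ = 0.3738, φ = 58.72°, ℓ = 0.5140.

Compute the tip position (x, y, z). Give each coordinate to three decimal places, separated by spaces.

θ = κ·ℓ = 0.3738 × 0.5140 = 0.19213 rad
ρ = (1 − cos θ)/κ = (1 − 0.98160)/0.3738 = 0.04923
z = sin θ / κ = 0.19095/0.3738 = 0.51084
x = ρ cos φ = 0.04923 × cos(58.72°) = 0.02556
y = ρ sin φ = 0.04923 × sin(58.72°) = 0.04207

0.026 0.042 0.511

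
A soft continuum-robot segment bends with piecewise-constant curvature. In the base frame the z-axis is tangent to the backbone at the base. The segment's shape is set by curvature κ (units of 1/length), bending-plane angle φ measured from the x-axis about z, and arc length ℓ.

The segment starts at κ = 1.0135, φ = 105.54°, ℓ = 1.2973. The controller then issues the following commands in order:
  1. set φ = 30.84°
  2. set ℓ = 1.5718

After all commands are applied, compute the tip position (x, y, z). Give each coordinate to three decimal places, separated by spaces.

initial: κ=1.0135, φ=105.54°, ℓ=1.2973
cmd 1: set φ=30.84° → (κ,φ,ℓ)=(1.0135,30.84°,1.2973) → tip=(0.6327,0.3777,0.9545)
cmd 2: set ℓ=1.5718 → (κ,φ,ℓ)=(1.0135,30.84°,1.5718) → tip=(0.8660,0.5171,0.9864)

0.866 0.517 0.986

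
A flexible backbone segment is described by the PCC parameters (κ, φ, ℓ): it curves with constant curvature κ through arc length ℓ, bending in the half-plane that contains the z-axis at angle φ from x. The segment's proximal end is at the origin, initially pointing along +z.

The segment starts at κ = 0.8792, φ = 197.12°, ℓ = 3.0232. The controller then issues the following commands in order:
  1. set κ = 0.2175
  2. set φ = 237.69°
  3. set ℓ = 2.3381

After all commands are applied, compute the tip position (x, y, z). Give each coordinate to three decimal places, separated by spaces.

-0.311 -0.492 2.239

initial: κ=0.8792, φ=197.12°, ℓ=3.0232
cmd 1: set κ=0.2175 → (κ,φ,ℓ)=(0.2175,197.12°,3.0232) → tip=(-0.9162,-0.2822,2.8100)
cmd 2: set φ=237.69° → (κ,φ,ℓ)=(0.2175,237.69°,3.0232) → tip=(-0.5124,-0.8102,2.8100)
cmd 3: set ℓ=2.3381 → (κ,φ,ℓ)=(0.2175,237.69°,2.3381) → tip=(-0.3110,-0.4917,2.2386)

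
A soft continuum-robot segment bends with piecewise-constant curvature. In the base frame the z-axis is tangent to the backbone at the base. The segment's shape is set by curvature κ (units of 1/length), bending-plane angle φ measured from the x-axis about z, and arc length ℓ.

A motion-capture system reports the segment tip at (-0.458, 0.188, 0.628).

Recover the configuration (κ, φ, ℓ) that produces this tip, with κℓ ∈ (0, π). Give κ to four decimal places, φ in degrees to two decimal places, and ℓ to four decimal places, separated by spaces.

1.5484 157.68 0.8623

ρ = √(x²+y²) = √(-0.458² + 0.188²) = 0.49508
φ = atan2(y, x) mod 360° = atan2(0.188, -0.458) = 157.6828°
|p|² = ρ² + z² = 0.49508² + 0.628² = 0.63949
κ = 2ρ / |p|² = 2×0.49508 / 0.63949 = 1.54837
θ = 2·atan2(ρ, z) = 2·atan2(0.49508, 0.628) = 1.33519 rad
ℓ = θ/κ = 1.33519/1.54837 = 0.86232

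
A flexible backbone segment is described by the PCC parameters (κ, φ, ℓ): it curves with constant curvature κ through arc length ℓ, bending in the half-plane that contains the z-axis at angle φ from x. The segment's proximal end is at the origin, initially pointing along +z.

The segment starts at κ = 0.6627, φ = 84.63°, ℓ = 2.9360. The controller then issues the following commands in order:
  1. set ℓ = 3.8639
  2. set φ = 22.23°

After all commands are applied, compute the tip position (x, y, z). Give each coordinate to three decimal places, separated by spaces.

initial: κ=0.6627, φ=84.63°, ℓ=2.9360
cmd 1: set ℓ=3.8639 → (κ,φ,ℓ)=(0.6627,84.63°,3.8639) → tip=(0.2593,2.7582,0.8282)
cmd 2: set φ=22.23° → (κ,φ,ℓ)=(0.6627,22.23°,3.8639) → tip=(2.5645,1.0481,0.8282)

2.564 1.048 0.828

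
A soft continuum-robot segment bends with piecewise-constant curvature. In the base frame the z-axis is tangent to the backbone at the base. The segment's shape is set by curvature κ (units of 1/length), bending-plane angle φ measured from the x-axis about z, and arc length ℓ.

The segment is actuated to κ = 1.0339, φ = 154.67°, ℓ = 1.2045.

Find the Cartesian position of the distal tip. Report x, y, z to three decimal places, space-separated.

θ = κ·ℓ = 1.0339 × 1.2045 = 1.24533 rad
ρ = (1 − cos θ)/κ = (1 − 0.31975)/1.0339 = 0.65795
z = sin θ / κ = 0.94750/1.0339 = 0.91644
x = ρ cos φ = 0.65795 × cos(154.67°) = -0.59469
y = ρ sin φ = 0.65795 × sin(154.67°) = 0.28149

-0.595 0.281 0.916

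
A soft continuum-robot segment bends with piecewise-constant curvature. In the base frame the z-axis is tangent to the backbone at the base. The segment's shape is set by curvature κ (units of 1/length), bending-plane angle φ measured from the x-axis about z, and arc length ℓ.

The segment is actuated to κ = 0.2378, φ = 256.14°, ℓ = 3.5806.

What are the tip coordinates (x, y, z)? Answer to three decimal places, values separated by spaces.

-0.344 -1.393 3.163

θ = κ·ℓ = 0.2378 × 3.5806 = 0.85147 rad
ρ = (1 − cos θ)/κ = (1 − 0.65888)/0.2378 = 1.43448
z = sin θ / κ = 0.75225/0.2378 = 3.16336
x = ρ cos φ = 1.43448 × cos(256.14°) = -0.34363
y = ρ sin φ = 1.43448 × sin(256.14°) = -1.39271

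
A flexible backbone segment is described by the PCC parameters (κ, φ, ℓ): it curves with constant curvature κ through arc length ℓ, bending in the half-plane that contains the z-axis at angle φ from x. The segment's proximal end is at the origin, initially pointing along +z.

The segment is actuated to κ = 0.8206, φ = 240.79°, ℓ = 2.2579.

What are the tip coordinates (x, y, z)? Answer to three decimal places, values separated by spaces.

-0.760 -1.360 1.170

θ = κ·ℓ = 0.8206 × 2.2579 = 1.85283 rad
ρ = (1 − cos θ)/κ = (1 − -0.27831)/0.8206 = 1.55778
z = sin θ / κ = 0.96049/0.8206 = 1.17047
x = ρ cos φ = 1.55778 × cos(240.79°) = -0.76021
y = ρ sin φ = 1.55778 × sin(240.79°) = -1.35969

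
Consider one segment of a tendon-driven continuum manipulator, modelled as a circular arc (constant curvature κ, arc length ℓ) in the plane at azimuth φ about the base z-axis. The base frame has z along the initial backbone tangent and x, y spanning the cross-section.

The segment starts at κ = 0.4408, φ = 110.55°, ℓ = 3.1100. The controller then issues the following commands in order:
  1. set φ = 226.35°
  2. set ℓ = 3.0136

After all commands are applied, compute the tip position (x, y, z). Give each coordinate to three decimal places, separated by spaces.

initial: κ=0.4408, φ=110.55°, ℓ=3.1100
cmd 1: set φ=226.35° → (κ,φ,ℓ)=(0.4408,226.35°,3.1100) → tip=(-1.2549,-1.3155,2.2234)
cmd 2: set ℓ=3.0136 → (κ,φ,ℓ)=(0.4408,226.35°,3.0136) → tip=(-1.1900,-1.2475,2.2023)

-1.190 -1.247 2.202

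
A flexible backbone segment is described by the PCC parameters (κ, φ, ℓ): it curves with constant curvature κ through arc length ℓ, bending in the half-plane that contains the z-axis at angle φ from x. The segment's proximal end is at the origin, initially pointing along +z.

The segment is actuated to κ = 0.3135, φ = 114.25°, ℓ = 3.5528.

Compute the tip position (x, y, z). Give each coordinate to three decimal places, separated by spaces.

θ = κ·ℓ = 0.3135 × 3.5528 = 1.11380 rad
ρ = (1 − cos θ)/κ = (1 − 0.44125)/0.3135 = 1.78229
z = sin θ / κ = 0.89738/0.3135 = 2.86247
x = ρ cos φ = 1.78229 × cos(114.25°) = -0.73202
y = ρ sin φ = 1.78229 × sin(114.25°) = 1.62502

-0.732 1.625 2.862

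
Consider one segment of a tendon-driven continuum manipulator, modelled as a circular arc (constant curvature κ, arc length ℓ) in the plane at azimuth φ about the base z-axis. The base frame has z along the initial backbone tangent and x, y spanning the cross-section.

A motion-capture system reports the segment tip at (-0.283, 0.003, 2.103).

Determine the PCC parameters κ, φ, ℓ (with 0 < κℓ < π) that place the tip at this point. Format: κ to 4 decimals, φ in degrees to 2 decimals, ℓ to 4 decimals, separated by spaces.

ρ = √(x²+y²) = √(-0.283² + 0.003²) = 0.28302
φ = atan2(y, x) mod 360° = atan2(0.003, -0.283) = 179.3926°
|p|² = ρ² + z² = 0.28302² + 2.103² = 4.50271
κ = 2ρ / |p|² = 2×0.28302 / 4.50271 = 0.12571
θ = 2·atan2(ρ, z) = 2·atan2(0.28302, 2.103) = 0.26755 rad
ℓ = θ/κ = 0.26755/0.12571 = 2.12830

0.1257 179.39 2.1283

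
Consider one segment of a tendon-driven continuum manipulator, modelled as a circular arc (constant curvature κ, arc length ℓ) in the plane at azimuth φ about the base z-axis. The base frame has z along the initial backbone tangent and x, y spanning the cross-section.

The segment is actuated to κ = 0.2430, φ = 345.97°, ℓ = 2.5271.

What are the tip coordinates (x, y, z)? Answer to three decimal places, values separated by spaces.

θ = κ·ℓ = 0.2430 × 2.5271 = 0.61409 rad
ρ = (1 − cos θ)/κ = (1 − 0.81730)/0.2430 = 0.75185
z = sin θ / κ = 0.57621/0.2430 = 2.37124
x = ρ cos φ = 0.75185 × cos(345.97°) = 0.72942
y = ρ sin φ = 0.75185 × sin(345.97°) = -0.18227

0.729 -0.182 2.371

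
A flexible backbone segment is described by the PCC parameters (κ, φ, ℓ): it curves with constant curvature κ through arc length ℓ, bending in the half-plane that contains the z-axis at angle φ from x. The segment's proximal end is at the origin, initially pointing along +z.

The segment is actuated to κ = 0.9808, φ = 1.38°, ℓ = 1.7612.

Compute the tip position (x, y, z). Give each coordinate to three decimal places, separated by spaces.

1.178 0.028 1.007

θ = κ·ℓ = 0.9808 × 1.7612 = 1.72738 rad
ρ = (1 − cos θ)/κ = (1 − -0.15595)/0.9808 = 1.17858
z = sin θ / κ = 0.98777/0.9808 = 1.00710
x = ρ cos φ = 1.17858 × cos(1.38°) = 1.17824
y = ρ sin φ = 1.17858 × sin(1.38°) = 0.02838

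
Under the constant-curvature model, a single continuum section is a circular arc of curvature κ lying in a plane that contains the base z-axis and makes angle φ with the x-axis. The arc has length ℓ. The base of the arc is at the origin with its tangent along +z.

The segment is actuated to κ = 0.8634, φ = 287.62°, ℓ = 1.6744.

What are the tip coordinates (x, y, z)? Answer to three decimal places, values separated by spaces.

0.307 -0.966 1.149

θ = κ·ℓ = 0.8634 × 1.6744 = 1.44568 rad
ρ = (1 − cos θ)/κ = (1 − 0.12479)/0.8634 = 1.01367
z = sin θ / κ = 0.99218/0.8634 = 1.14916
x = ρ cos φ = 1.01367 × cos(287.62°) = 0.30684
y = ρ sin φ = 1.01367 × sin(287.62°) = -0.96612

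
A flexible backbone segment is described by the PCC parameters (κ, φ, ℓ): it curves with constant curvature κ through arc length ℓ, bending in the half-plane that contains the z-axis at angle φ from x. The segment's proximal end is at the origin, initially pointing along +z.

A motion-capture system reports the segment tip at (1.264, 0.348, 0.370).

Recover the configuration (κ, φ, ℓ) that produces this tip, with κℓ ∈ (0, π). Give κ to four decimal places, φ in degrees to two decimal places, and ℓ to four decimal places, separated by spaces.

ρ = √(x²+y²) = √(1.264² + 0.348²) = 1.31103
φ = atan2(y, x) mod 360° = atan2(0.348, 1.264) = 15.3931°
|p|² = ρ² + z² = 1.31103² + 0.370² = 1.85570
κ = 2ρ / |p|² = 2×1.31103 / 1.85570 = 1.41298
θ = 2·atan2(ρ, z) = 2·atan2(1.31103, 0.370) = 2.59146 rad
ℓ = θ/κ = 2.59146/1.41298 = 1.83404

1.4130 15.39 1.8340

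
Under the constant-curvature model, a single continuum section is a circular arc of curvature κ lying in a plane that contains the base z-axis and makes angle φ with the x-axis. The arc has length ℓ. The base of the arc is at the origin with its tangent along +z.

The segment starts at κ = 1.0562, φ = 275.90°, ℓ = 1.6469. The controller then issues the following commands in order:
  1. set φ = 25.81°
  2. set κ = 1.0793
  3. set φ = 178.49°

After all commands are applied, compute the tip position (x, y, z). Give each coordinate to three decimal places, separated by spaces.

-1.116 0.029 0.907

initial: κ=1.0562, φ=275.90°, ℓ=1.6469
cmd 1: set φ=25.81° → (κ,φ,ℓ)=(1.0562,25.81°,1.6469) → tip=(0.9954,0.4814,0.9334)
cmd 2: set κ=1.0793 → (κ,φ,ℓ)=(1.0793,25.81°,1.6469) → tip=(1.0053,0.4862,0.9068)
cmd 3: set φ=178.49° → (κ,φ,ℓ)=(1.0793,178.49°,1.6469) → tip=(-1.1163,0.0294,0.9068)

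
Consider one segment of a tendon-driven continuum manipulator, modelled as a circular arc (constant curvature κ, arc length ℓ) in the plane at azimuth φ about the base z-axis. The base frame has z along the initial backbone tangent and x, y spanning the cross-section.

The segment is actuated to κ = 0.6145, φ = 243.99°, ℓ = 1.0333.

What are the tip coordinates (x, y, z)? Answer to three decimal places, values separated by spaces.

-0.139 -0.285 0.965

θ = κ·ℓ = 0.6145 × 1.0333 = 0.63496 rad
ρ = (1 − cos θ)/κ = (1 − 0.80509)/0.6145 = 0.31718
z = sin θ / κ = 0.59315/0.6145 = 0.96525
x = ρ cos φ = 0.31718 × cos(243.99°) = -0.13909
y = ρ sin φ = 0.31718 × sin(243.99°) = -0.28505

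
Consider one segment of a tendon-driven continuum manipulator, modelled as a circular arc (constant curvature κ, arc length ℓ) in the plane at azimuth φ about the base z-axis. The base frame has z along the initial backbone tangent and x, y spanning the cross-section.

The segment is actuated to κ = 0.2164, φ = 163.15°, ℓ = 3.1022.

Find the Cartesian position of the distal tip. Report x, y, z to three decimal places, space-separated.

θ = κ·ℓ = 0.2164 × 3.1022 = 0.67132 rad
ρ = (1 − cos θ)/κ = (1 − 0.78300)/0.2164 = 1.00276
z = sin θ / κ = 0.62202/0.2164 = 2.87439
x = ρ cos φ = 1.00276 × cos(163.15°) = -0.95970
y = ρ sin φ = 1.00276 × sin(163.15°) = 0.29067

-0.960 0.291 2.874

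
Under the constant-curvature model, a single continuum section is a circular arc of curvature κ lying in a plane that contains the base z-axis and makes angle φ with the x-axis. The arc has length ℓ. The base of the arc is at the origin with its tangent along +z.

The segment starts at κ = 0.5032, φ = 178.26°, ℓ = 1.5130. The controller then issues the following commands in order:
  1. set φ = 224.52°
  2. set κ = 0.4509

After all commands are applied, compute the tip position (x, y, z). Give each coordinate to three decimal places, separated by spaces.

-0.354 -0.348 1.398

initial: κ=0.5032, φ=178.26°, ℓ=1.5130
cmd 1: set φ=224.52° → (κ,φ,ℓ)=(0.5032,224.52°,1.5130) → tip=(-0.3912,-0.3847,1.3710)
cmd 2: set κ=0.4509 → (κ,φ,ℓ)=(0.4509,224.52°,1.5130) → tip=(-0.3539,-0.3480,1.3983)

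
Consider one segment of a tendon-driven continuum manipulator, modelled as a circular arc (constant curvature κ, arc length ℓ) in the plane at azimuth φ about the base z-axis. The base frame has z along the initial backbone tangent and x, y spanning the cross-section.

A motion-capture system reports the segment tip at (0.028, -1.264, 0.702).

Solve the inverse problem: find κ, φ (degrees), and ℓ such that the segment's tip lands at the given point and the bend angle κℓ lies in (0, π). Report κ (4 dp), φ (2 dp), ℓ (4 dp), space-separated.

ρ = √(x²+y²) = √(0.028² + -1.264²) = 1.26431
φ = atan2(y, x) mod 360° = atan2(-1.264, 0.028) = 271.2690°
|p|² = ρ² + z² = 1.26431² + 0.702² = 2.09128
κ = 2ρ / |p|² = 2×1.26431 / 2.09128 = 1.20912
θ = 2·atan2(ρ, z) = 2·atan2(1.26431, 0.702) = 2.12787 rad
ℓ = θ/κ = 2.12787/1.20912 = 1.75985

1.2091 271.27 1.7598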